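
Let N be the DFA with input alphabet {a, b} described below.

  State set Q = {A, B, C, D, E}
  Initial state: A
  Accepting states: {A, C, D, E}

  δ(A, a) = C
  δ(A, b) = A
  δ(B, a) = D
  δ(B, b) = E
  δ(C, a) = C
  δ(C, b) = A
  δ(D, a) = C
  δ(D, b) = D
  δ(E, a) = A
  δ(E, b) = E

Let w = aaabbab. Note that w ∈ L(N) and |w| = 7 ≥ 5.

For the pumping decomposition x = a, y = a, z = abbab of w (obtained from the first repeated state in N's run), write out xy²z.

aaaabbab

xy^2z = a·a·a·abbab = aaaabbab.
Reading y = a takes N from C back to C, so after x·y·y the machine is still in C, and z then leads to the accepting state A. Hence aaaabbab ∈ L(N).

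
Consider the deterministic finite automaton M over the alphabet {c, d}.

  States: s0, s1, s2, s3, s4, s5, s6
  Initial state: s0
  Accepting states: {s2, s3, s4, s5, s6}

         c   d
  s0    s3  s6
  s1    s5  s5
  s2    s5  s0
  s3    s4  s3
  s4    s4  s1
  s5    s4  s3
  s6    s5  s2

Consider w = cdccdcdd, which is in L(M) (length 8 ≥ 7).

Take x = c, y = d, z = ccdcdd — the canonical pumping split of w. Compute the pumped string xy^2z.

cddccdcdd

xy^2z = c·d·d·ccdcdd = cddccdcdd.
Reading y = d takes M from s3 back to s3, so after x·y·y the machine is still in s3, and z then leads to the accepting state s3. Hence cddccdcdd ∈ L(M).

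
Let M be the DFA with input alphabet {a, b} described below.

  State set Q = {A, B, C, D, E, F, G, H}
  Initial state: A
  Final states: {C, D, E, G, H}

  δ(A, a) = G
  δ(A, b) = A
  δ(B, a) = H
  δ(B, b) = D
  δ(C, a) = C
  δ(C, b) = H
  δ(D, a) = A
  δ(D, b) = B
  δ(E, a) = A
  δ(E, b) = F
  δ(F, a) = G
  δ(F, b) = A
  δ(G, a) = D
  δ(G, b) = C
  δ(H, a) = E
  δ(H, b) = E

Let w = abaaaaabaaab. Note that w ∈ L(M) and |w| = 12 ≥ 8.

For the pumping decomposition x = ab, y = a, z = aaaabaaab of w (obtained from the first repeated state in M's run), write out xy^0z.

abaaaabaaab

xy⁰z = xz = ab·aaaabaaab = abaaaabaaab.
Reading y = a takes M from C back to C, so after x the machine is still in C, and z then leads to the accepting state C. Hence abaaaabaaab ∈ L(M).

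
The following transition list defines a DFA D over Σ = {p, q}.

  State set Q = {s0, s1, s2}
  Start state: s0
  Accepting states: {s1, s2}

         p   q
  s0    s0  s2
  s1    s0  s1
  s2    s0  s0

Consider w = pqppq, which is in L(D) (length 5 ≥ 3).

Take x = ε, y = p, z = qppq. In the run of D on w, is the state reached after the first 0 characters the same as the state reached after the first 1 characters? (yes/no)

State sequence: s0 -p-> s0

After x (step 0): s0. After xy (step 1): s0.
They match, so y = p drives D around a cycle from s0 back to itself; pumping y any number of times keeps D in s0 before reading z, and xyⁱz ∈ L(D) for every i ≥ 0.

yes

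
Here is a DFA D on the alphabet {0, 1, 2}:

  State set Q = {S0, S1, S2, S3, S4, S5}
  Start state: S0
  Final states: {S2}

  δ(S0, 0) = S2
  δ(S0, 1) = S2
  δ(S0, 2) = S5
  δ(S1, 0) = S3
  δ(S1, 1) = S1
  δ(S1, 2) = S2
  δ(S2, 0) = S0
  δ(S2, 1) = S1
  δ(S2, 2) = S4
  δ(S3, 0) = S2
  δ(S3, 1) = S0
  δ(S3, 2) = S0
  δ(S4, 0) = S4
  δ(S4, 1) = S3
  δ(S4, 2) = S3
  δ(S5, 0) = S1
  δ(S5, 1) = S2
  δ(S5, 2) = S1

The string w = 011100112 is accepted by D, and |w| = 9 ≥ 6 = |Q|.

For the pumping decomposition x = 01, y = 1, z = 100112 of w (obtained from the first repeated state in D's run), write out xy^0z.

xy⁰z = xz = 01·100112 = 01100112.
Reading y = 1 takes D from S1 back to S1, so after x the machine is still in S1, and z then leads to the accepting state S2. Hence 01100112 ∈ L(D).

01100112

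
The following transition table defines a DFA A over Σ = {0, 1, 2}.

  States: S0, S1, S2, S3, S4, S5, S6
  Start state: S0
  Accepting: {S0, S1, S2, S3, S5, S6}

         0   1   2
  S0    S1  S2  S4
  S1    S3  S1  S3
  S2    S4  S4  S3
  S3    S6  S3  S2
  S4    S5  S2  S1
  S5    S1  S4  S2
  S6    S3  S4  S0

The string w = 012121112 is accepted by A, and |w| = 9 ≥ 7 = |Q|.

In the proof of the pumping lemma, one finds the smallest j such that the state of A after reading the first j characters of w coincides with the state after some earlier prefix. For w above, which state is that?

Run of A on w = 0 1 2 1 2 1 1 1 2:
  step 0: S0  (start)
  step 1: S1  (read 0: S0→S1)
  step 2: S1  (read 1: S1→S1)   ← first repeat (S1 seen earlier)
  step 3: S3  (read 2: S1→S3)
  step 4: S3  (read 1: S3→S3)
  step 5: S2  (read 2: S3→S2)
  step 6: S4  (read 1: S2→S4)
  step 7: S2  (read 1: S4→S2)
  step 8: S4  (read 1: S2→S4)
  step 9: S1  (read 2: S4→S1)

The earliest repeat is at step j = 2: A is in S1, which it already visited at step i = 1.

S1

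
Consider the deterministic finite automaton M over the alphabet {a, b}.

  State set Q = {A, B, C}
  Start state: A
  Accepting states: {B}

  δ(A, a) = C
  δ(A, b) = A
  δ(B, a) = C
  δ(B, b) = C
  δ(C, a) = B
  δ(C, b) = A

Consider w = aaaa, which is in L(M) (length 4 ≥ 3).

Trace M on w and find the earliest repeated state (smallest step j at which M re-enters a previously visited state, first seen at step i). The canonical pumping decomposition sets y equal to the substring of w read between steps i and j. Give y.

aa

Run of M on w = a a a a:
  step 0: A  (start)
  step 1: C  (read a: A→C)
  step 2: B  (read a: C→B)
  step 3: C  (read a: B→C)   ← first repeat (C seen earlier)
  step 4: B  (read a: C→B)

So i = 1, j = 3, giving x = w[0:1] = a, y = w[1:3] = aa, z = w[3:4] = a.
Check: |xy| = 3 ≤ 3 and |y| = 2 ≥ 1. Reading y takes M from C back to C, so every xyⁱz is accepted.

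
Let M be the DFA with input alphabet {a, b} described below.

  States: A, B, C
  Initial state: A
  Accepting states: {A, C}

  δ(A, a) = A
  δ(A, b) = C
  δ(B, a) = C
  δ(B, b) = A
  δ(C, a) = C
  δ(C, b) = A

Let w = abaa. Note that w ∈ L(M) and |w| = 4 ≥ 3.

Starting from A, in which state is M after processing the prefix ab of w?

Run of M on the first 2 characters of w = a b:
  step 0: A  (start)
  step 1: A  (read a: A→A)
  step 2: C  (read b: A→C)

After reading 2 characters, M is in state C.
(This kind of state-tracing is the core of the pumping-lemma construction: with 3 states, pigeonhole forces a repeat within the first 3 steps.)

C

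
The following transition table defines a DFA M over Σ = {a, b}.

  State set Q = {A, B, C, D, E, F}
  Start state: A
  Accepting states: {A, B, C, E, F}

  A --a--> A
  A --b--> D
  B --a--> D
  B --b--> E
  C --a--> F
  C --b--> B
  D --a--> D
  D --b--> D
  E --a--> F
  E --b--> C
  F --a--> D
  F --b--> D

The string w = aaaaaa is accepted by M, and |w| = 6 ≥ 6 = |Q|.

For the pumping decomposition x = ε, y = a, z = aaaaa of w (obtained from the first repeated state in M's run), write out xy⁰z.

aaaaa

xy⁰z = xz = ε·aaaaa = aaaaa.
Reading y = a takes M from A back to A, so after x the machine is still in A, and z then leads to the accepting state A. Hence aaaaa ∈ L(M).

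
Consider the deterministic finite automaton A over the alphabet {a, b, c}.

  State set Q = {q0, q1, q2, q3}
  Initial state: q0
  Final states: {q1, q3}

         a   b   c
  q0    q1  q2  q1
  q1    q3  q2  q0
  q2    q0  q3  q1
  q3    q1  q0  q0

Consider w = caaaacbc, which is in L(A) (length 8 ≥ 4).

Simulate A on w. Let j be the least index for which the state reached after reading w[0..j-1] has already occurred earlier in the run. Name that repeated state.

q1

Run of A on w = c a a a a c b c:
  step 0: q0  (start)
  step 1: q1  (read c: q0→q1)
  step 2: q3  (read a: q1→q3)
  step 3: q1  (read a: q3→q1)   ← first repeat (q1 seen earlier)
  step 4: q3  (read a: q1→q3)
  step 5: q1  (read a: q3→q1)
  step 6: q0  (read c: q1→q0)
  step 7: q2  (read b: q0→q2)
  step 8: q1  (read c: q2→q1)

The earliest repeat is at step j = 3: A is in q1, which it already visited at step i = 1.
Pumping length from the standard proof: p = 4 (the number of states). The repeated state found above gives |xy| = j ≤ 4 and |y| = j − i ≥ 1.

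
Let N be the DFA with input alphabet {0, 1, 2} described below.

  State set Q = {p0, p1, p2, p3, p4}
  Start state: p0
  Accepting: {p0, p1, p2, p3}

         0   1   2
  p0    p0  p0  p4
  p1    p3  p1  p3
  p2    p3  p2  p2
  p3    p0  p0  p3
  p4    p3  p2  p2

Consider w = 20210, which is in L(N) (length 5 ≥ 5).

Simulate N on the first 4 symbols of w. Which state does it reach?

p0

State sequence: p0 -2-> p4 -0-> p3 -2-> p3 -1-> p0

After reading 4 characters, N is in state p0.
(This kind of state-tracing is the core of the pumping-lemma construction: with 5 states, pigeonhole forces a repeat within the first 5 steps.)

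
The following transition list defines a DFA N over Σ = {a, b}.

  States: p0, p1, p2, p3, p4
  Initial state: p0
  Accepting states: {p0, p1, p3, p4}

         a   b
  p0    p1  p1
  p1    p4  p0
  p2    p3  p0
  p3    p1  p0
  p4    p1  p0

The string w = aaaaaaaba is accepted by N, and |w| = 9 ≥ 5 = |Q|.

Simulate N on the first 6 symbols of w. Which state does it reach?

State sequence: p0 -a-> p1 -a-> p4 -a-> p1 -a-> p4 -a-> p1 -a-> p4

After reading 6 characters, N is in state p4.
(This kind of state-tracing is the core of the pumping-lemma construction: with 5 states, pigeonhole forces a repeat within the first 5 steps.)

p4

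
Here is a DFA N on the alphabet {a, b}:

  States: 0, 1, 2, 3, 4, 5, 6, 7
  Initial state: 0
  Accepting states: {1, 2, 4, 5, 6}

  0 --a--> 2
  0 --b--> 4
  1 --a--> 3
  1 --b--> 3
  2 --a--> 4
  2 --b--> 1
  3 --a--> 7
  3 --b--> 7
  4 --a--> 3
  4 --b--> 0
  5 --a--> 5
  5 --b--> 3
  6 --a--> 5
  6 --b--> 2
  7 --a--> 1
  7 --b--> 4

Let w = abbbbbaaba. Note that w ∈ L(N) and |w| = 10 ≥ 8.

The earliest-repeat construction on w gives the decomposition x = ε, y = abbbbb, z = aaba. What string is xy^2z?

abbbbbabbbbbaaba

xy^2z = ε·abbbbb·abbbbb·aaba = abbbbbabbbbbaaba.
Reading y = abbbbb takes N from 0 back to 0, so after x·y·y the machine is still in 0, and z then leads to the accepting state 2. Hence abbbbbabbbbbaaba ∈ L(N).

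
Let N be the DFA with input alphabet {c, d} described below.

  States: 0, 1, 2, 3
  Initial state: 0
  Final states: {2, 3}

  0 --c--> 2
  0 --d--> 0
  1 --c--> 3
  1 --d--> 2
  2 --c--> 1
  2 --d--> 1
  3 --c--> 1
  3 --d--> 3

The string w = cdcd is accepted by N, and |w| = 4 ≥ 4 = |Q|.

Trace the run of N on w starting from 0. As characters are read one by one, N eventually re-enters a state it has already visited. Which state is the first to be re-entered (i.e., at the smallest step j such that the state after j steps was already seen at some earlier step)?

3

Run of N on w = c d c d:
  step 0: 0  (start)
  step 1: 2  (read c: 0→2)
  step 2: 1  (read d: 2→1)
  step 3: 3  (read c: 1→3)
  step 4: 3  (read d: 3→3)   ← first repeat (3 seen earlier)

The earliest repeat is at step j = 4: N is in 3, which it already visited at step i = 3.
The DFA has 4 states, so the proof of the pumping lemma guarantees a repeated state among the first 4+1 visited; the segment between the two visits is the pumpable y.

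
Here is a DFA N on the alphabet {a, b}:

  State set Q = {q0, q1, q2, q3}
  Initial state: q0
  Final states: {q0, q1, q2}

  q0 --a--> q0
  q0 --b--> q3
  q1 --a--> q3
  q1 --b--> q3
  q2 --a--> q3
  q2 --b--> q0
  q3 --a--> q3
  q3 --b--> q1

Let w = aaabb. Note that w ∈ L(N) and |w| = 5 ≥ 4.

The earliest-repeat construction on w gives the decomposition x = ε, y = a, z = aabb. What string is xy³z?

aaaaabb

xy^3z = ε·a·a·a·aabb = aaaaabb.
Reading y = a takes N from q0 back to q0, so after x·y·y·y the machine is still in q0, and z then leads to the accepting state q1. Hence aaaaabb ∈ L(N).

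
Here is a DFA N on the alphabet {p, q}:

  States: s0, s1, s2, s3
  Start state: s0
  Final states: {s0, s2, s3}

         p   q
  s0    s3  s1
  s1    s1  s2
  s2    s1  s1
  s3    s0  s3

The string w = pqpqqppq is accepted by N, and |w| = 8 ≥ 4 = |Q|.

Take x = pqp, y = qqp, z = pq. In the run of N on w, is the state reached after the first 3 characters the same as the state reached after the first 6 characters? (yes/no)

no

State sequence: s0 -p-> s3 -q-> s3 -p-> s0 -q-> s1 -q-> s2 -p-> s1

After x (step 3): s0. After xy (step 6): s1.
They differ (s0 ≠ s1), so y is not a cycle from the state after x; this split is not the one the pumping-lemma construction produces, and pumping y need not keep the string in L(N).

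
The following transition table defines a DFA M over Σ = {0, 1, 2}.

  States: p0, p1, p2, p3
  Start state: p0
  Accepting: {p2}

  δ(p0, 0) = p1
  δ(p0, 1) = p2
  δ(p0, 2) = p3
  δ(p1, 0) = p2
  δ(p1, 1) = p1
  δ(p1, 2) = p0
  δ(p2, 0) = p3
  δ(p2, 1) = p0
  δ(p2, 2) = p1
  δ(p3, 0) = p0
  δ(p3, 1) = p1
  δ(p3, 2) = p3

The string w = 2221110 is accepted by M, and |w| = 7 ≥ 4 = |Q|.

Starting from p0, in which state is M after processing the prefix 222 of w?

p3

State sequence: p0 -2-> p3 -2-> p3 -2-> p3

After reading 3 characters, M is in state p3.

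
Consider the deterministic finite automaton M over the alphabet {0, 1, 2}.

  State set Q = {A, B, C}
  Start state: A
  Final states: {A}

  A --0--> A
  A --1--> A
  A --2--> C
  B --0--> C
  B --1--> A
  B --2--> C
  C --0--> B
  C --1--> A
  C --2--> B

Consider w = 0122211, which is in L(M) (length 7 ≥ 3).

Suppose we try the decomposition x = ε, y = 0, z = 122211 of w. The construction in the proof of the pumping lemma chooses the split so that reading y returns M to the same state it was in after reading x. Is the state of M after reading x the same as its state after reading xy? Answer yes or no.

yes

State sequence: A -0-> A

After x (step 0): A. After xy (step 1): A.
They match, so y = 0 drives M around a cycle from A back to itself; pumping y any number of times keeps M in A before reading z, and xyⁱz ∈ L(M) for every i ≥ 0.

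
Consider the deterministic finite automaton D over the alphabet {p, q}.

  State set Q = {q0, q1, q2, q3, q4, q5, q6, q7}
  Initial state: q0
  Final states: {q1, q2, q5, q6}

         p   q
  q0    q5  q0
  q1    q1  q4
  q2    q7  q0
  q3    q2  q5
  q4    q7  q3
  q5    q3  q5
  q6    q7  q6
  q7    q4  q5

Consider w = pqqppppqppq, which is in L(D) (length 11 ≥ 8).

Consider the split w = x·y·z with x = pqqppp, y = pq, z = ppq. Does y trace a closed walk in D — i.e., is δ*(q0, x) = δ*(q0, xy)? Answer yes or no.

State sequence: q0 -p-> q5 -q-> q5 -q-> q5 -p-> q3 -p-> q2 -p-> q7 -p-> q4 -q-> q3

After x (step 6): q7. After xy (step 8): q3.
They differ (q7 ≠ q3), so y is not a cycle from the state after x; this split is not the one the pumping-lemma construction produces, and pumping y need not keep the string in L(D).

no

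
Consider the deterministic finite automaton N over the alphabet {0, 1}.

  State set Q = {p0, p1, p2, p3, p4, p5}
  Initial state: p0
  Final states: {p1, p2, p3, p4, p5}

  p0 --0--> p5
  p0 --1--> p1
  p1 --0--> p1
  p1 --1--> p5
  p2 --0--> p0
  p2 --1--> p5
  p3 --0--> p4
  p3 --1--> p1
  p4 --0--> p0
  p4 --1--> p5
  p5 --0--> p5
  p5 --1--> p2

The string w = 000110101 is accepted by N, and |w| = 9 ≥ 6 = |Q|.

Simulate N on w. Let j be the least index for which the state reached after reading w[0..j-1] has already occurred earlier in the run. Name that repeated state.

State sequence: p0 -0-> p5 -0-> p5 -0-> p5 -1-> p2 -1-> p5 -0-> p5 -1-> p2 -0-> p0 -1-> p1
First repeat at step 2: p5 was already visited.

The earliest repeat is at step j = 2: N is in p5, which it already visited at step i = 1.

p5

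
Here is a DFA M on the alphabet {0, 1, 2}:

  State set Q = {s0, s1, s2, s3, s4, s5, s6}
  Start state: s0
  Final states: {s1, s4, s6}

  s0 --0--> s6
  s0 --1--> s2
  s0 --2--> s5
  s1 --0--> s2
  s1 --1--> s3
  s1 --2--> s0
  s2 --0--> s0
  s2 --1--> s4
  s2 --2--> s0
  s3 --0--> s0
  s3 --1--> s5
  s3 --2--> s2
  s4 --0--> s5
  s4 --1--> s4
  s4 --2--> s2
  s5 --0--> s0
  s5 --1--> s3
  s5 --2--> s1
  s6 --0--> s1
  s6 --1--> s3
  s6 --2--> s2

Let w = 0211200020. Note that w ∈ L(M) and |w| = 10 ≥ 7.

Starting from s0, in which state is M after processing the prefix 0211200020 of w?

s6

State sequence: s0 -0-> s6 -2-> s2 -1-> s4 -1-> s4 -2-> s2 -0-> s0 -0-> s6 -0-> s1 -2-> s0 -0-> s6

After reading 10 characters, M is in state s6.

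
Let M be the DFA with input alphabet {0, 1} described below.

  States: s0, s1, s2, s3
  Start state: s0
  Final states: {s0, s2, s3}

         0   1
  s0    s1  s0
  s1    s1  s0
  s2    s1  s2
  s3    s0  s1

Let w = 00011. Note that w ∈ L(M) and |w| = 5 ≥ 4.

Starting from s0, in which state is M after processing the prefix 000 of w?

State sequence: s0 -0-> s1 -0-> s1 -0-> s1

After reading 3 characters, M is in state s1.

s1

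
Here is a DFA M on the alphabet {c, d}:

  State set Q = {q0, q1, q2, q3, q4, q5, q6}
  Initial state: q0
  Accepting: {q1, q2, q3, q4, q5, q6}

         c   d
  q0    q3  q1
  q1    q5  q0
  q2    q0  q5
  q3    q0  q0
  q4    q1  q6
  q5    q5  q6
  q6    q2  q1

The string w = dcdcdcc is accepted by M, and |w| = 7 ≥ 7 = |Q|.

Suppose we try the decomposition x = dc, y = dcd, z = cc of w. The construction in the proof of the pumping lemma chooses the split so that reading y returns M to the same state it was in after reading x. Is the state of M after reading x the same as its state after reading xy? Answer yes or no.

Run of M on the first 5 characters of w = d c d c d:
  step 0: q0  (start)
  step 1: q1  (read d: q0→q1)
  step 2: q5  (read c: q1→q5)
  step 3: q6  (read d: q5→q6)
  step 4: q2  (read c: q6→q2)
  step 5: q5  (read d: q2→q5)

After x (step 2): q5. After xy (step 5): q5.
They match, so y = dcd drives M around a cycle from q5 back to itself; pumping y any number of times keeps M in q5 before reading z, and xyⁱz ∈ L(M) for every i ≥ 0.

yes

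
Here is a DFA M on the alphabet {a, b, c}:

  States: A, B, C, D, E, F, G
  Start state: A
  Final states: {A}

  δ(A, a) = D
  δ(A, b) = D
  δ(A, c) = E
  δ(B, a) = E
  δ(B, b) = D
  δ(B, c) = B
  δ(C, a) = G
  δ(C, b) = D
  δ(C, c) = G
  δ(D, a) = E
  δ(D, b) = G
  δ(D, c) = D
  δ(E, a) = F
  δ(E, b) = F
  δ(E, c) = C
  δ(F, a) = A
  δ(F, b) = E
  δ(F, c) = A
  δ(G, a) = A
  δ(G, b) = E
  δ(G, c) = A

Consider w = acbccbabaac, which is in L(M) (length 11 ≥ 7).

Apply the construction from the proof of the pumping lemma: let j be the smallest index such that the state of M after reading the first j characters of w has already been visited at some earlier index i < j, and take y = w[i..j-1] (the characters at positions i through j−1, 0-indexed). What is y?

c

State sequence: A -a-> D -c-> D -b-> G -c-> A -c-> E -b-> F -a-> A -b-> D -a-> E -a-> F -c-> A
First repeat at step 2: D was already visited.

So i = 1, j = 2, giving x = w[0:1] = a, y = w[1:2] = c, z = w[2:11] = bccbabaac.
Check: |xy| = 2 ≤ 7 and |y| = 1 ≥ 1. Reading y takes M from D back to D, so every xyⁱz is accepted.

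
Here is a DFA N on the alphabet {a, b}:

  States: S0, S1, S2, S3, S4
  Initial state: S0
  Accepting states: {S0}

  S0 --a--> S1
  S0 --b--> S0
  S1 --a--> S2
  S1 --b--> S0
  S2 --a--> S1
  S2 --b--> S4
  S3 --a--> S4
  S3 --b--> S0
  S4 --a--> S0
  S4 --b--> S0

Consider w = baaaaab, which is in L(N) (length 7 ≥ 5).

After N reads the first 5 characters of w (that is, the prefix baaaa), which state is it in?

Run of N on the first 5 characters of w = b a a a a:
  step 0: S0  (start)
  step 1: S0  (read b: S0→S0)
  step 2: S1  (read a: S0→S1)
  step 3: S2  (read a: S1→S2)
  step 4: S1  (read a: S2→S1)
  step 5: S2  (read a: S1→S2)

After reading 5 characters, N is in state S2.

S2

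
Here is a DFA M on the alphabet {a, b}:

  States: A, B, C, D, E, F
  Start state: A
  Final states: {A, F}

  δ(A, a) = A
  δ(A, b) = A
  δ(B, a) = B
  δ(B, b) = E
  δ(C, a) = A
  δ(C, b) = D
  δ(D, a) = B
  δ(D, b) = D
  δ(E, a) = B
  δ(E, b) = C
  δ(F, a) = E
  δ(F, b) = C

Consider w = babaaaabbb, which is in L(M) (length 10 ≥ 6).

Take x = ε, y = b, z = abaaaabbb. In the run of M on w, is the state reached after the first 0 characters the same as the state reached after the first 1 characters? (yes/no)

yes

Run of M on the first 1 characters of w = b:
  step 0: A  (start)
  step 1: A  (read b: A→A)

After x (step 0): A. After xy (step 1): A.
They match, so y = b drives M around a cycle from A back to itself; pumping y any number of times keeps M in A before reading z, and xyⁱz ∈ L(M) for every i ≥ 0.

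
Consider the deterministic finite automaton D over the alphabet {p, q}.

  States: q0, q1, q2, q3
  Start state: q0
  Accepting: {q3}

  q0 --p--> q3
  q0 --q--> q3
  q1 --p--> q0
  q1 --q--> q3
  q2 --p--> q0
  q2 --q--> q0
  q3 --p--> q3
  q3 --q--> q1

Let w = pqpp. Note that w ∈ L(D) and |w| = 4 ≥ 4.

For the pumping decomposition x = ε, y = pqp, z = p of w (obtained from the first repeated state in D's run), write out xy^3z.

pqppqppqpp

xy^3z = ε·pqp·pqp·pqp·p = pqppqppqpp.
Reading y = pqp takes D from q0 back to q0, so after x·y·y·y the machine is still in q0, and z then leads to the accepting state q3. Hence pqppqppqpp ∈ L(D).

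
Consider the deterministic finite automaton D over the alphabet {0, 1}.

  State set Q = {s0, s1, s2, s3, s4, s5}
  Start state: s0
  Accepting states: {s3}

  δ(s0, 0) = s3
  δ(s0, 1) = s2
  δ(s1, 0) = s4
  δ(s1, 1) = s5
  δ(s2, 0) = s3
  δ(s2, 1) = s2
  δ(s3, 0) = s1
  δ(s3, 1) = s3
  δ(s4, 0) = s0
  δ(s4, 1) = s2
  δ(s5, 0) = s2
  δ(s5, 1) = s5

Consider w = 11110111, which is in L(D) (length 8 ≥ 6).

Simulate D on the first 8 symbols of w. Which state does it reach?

State sequence: s0 -1-> s2 -1-> s2 -1-> s2 -1-> s2 -0-> s3 -1-> s3 -1-> s3 -1-> s3

After reading 8 characters, D is in state s3.

s3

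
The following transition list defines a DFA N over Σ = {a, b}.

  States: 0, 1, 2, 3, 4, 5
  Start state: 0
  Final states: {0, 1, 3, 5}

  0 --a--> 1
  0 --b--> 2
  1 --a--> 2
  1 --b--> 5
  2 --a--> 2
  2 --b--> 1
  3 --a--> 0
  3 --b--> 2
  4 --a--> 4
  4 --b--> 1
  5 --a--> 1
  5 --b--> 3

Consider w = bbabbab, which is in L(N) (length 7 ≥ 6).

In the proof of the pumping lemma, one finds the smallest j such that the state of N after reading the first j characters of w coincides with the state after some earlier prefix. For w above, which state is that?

State sequence: 0 -b-> 2 -b-> 1 -a-> 2 -b-> 1 -b-> 5 -a-> 1 -b-> 5
First repeat at step 3: 2 was already visited.

The earliest repeat is at step j = 3: N is in 2, which it already visited at step i = 1.
The DFA has 6 states, so the proof of the pumping lemma guarantees a repeated state among the first 6+1 visited; the segment between the two visits is the pumpable y.

2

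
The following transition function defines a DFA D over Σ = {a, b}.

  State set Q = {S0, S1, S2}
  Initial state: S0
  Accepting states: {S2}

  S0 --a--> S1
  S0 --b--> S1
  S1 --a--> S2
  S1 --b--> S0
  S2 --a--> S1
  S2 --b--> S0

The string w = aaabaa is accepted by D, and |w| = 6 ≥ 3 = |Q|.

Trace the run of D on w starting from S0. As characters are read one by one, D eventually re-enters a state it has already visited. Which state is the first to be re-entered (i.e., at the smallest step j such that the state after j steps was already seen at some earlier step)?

S1

State sequence: S0 -a-> S1 -a-> S2 -a-> S1 -b-> S0 -a-> S1 -a-> S2
First repeat at step 3: S1 was already visited.

The earliest repeat is at step j = 3: D is in S1, which it already visited at step i = 1.
Since D has 3 states, any run of length ≥ 3 visits 3+1 states, so by pigeonhole some state repeats within the first 3 steps — that repeat gives the pumpable loop.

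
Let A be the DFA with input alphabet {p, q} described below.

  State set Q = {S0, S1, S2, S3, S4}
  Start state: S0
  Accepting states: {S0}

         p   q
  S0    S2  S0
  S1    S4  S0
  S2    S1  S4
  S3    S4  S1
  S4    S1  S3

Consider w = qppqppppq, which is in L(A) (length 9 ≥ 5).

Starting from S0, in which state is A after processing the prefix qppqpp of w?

State sequence: S0 -q-> S0 -p-> S2 -p-> S1 -q-> S0 -p-> S2 -p-> S1

After reading 6 characters, A is in state S1.
(This kind of state-tracing is the core of the pumping-lemma construction: with 5 states, pigeonhole forces a repeat within the first 5 steps.)

S1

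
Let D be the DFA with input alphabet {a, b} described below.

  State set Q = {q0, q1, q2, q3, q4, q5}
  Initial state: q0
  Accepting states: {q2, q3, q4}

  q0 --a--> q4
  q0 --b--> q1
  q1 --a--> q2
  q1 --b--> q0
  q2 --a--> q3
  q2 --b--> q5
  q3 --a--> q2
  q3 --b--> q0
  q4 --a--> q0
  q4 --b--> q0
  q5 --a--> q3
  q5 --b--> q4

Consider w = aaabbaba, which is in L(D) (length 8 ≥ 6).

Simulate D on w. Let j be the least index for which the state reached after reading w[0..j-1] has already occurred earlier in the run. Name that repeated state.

q0

State sequence: q0 -a-> q4 -a-> q0 -a-> q4 -b-> q0 -b-> q1 -a-> q2 -b-> q5 -a-> q3
First repeat at step 2: q0 was already visited.

The earliest repeat is at step j = 2: D is in q0, which it already visited at step i = 0.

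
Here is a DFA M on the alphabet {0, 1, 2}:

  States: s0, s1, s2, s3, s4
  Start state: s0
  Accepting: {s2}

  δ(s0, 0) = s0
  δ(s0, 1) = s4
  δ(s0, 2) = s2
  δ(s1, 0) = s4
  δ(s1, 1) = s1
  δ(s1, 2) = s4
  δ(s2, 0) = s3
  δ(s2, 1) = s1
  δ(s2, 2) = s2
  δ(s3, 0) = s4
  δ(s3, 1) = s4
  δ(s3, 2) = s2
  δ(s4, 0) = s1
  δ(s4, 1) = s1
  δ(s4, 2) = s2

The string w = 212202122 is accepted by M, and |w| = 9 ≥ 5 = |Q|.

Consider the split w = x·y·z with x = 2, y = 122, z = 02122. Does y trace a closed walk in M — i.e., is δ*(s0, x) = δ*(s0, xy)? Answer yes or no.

yes

Run of M on the first 4 characters of w = 2 1 2 2:
  step 0: s0  (start)
  step 1: s2  (read 2: s0→s2)
  step 2: s1  (read 1: s2→s1)
  step 3: s4  (read 2: s1→s4)
  step 4: s2  (read 2: s4→s2)

After x (step 1): s2. After xy (step 4): s2.
They match, so y = 122 drives M around a cycle from s2 back to itself; pumping y any number of times keeps M in s2 before reading z, and xyⁱz ∈ L(M) for every i ≥ 0.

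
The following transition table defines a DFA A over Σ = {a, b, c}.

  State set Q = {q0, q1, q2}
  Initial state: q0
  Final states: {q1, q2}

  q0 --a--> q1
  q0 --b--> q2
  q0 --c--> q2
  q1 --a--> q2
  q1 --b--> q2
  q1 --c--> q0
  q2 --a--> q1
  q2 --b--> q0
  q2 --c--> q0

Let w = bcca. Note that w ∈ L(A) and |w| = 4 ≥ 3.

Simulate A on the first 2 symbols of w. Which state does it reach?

Run of A on the first 2 characters of w = b c:
  step 0: q0  (start)
  step 1: q2  (read b: q0→q2)
  step 2: q0  (read c: q2→q0)

After reading 2 characters, A is in state q0.
(This kind of state-tracing is the core of the pumping-lemma construction: with 3 states, pigeonhole forces a repeat within the first 3 steps.)

q0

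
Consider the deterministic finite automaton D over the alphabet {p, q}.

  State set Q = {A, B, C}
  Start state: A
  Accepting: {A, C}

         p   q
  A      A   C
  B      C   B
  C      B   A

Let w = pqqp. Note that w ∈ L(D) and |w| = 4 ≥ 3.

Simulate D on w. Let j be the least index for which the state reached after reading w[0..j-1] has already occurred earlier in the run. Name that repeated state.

A

State sequence: A -p-> A -q-> C -q-> A -p-> A
First repeat at step 1: A was already visited.

The earliest repeat is at step j = 1: D is in A, which it already visited at step i = 0.
The DFA has 3 states, so the proof of the pumping lemma guarantees a repeated state among the first 3+1 visited; the segment between the two visits is the pumpable y.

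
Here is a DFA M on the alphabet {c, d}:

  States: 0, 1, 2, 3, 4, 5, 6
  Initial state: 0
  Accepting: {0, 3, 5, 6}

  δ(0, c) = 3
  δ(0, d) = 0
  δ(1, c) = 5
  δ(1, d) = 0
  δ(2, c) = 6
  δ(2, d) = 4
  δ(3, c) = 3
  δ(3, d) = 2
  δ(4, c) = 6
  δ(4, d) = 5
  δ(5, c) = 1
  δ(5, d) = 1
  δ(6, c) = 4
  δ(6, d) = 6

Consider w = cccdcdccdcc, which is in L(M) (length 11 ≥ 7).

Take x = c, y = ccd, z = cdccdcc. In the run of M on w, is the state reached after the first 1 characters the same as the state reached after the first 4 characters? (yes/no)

no

Run of M on the first 4 characters of w = c c c d:
  step 0: 0  (start)
  step 1: 3  (read c: 0→3)
  step 2: 3  (read c: 3→3)
  step 3: 3  (read c: 3→3)
  step 4: 2  (read d: 3→2)

After x (step 1): 3. After xy (step 4): 2.
They differ (3 ≠ 2), so y is not a cycle from the state after x; this split is not the one the pumping-lemma construction produces, and pumping y need not keep the string in L(M).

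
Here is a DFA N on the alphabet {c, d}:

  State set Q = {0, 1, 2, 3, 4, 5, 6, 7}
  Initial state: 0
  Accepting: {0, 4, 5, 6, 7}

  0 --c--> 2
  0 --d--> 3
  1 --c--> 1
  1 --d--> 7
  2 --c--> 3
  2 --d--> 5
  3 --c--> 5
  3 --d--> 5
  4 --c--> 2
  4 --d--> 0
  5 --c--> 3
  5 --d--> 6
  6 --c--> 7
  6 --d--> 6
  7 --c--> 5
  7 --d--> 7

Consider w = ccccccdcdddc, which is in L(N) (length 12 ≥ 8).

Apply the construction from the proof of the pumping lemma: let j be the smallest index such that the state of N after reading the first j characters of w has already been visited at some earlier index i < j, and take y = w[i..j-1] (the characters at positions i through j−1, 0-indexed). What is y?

Run of N on w = c c c c c c d c d d d c:
  step 0: 0  (start)
  step 1: 2  (read c: 0→2)
  step 2: 3  (read c: 2→3)
  step 3: 5  (read c: 3→5)
  step 4: 3  (read c: 5→3)   ← first repeat (3 seen earlier)
  step 5: 5  (read c: 3→5)
  step 6: 3  (read c: 5→3)
  step 7: 5  (read d: 3→5)
  step 8: 3  (read c: 5→3)
  step 9: 5  (read d: 3→5)
  step 10: 6  (read d: 5→6)
  step 11: 6  (read d: 6→6)
  step 12: 7  (read c: 6→7)

So i = 2, j = 4, giving x = w[0:2] = cc, y = w[2:4] = cc, z = w[4:12] = ccdcdddc.
Check: |xy| = 4 ≤ 8 and |y| = 2 ≥ 1. Reading y takes N from 3 back to 3, so every xyⁱz is accepted.
The DFA has 8 states, so the proof of the pumping lemma guarantees a repeated state among the first 8+1 visited; the segment between the two visits is the pumpable y.

cc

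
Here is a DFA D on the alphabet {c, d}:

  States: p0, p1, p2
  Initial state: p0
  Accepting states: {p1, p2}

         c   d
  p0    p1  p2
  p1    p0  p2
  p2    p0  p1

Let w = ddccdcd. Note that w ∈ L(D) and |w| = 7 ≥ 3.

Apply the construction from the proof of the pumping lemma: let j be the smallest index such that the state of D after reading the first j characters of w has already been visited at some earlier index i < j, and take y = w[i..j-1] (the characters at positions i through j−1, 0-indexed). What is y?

ddc

Run of D on w = d d c c d c d:
  step 0: p0  (start)
  step 1: p2  (read d: p0→p2)
  step 2: p1  (read d: p2→p1)
  step 3: p0  (read c: p1→p0)   ← first repeat (p0 seen earlier)
  step 4: p1  (read c: p0→p1)
  step 5: p2  (read d: p1→p2)
  step 6: p0  (read c: p2→p0)
  step 7: p2  (read d: p0→p2)

So i = 0, j = 3, giving x = w[0:0] = ε, y = w[0:3] = ddc, z = w[3:7] = cdcd.
Check: |xy| = 3 ≤ 3 and |y| = 3 ≥ 1. Reading y takes D from p0 back to p0, so every xyⁱz is accepted.
The DFA has 3 states, so the proof of the pumping lemma guarantees a repeated state among the first 3+1 visited; the segment between the two visits is the pumpable y.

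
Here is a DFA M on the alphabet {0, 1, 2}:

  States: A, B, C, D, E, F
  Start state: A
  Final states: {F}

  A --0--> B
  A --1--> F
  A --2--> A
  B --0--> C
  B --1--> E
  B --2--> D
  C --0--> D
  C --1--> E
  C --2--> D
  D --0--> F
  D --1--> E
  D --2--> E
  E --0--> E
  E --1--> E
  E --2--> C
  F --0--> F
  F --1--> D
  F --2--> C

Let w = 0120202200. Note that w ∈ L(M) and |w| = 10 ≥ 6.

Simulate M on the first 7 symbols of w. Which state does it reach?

Run of M on the first 7 characters of w = 0 1 2 0 2 0 2:
  step 0: A  (start)
  step 1: B  (read 0: A→B)
  step 2: E  (read 1: B→E)
  step 3: C  (read 2: E→C)
  step 4: D  (read 0: C→D)
  step 5: E  (read 2: D→E)
  step 6: E  (read 0: E→E)
  step 7: C  (read 2: E→C)

After reading 7 characters, M is in state C.
(This kind of state-tracing is the core of the pumping-lemma construction: with 6 states, pigeonhole forces a repeat within the first 6 steps.)

C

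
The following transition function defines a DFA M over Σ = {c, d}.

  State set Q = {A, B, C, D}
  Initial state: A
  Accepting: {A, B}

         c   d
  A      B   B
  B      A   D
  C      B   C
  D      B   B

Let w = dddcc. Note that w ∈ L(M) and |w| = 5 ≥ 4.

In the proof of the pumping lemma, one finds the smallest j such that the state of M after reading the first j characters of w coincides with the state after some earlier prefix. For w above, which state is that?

B

Run of M on w = d d d c c:
  step 0: A  (start)
  step 1: B  (read d: A→B)
  step 2: D  (read d: B→D)
  step 3: B  (read d: D→B)   ← first repeat (B seen earlier)
  step 4: A  (read c: B→A)
  step 5: B  (read c: A→B)

The earliest repeat is at step j = 3: M is in B, which it already visited at step i = 1.
With |Q| = 4, pigeonhole forces a state repeat no later than step 4; the substring read between the first and second visits to that state can be pumped.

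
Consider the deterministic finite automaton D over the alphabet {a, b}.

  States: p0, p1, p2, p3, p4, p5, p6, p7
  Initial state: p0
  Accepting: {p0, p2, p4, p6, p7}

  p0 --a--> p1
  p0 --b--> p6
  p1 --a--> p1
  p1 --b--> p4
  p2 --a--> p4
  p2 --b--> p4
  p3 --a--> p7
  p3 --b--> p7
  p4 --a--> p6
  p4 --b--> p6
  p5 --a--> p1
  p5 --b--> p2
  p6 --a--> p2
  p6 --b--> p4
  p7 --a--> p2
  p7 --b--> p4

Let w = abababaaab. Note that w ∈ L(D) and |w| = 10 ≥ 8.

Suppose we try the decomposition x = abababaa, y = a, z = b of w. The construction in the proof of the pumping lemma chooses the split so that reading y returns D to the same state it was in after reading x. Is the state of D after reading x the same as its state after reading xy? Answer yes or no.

no

State sequence: p0 -a-> p1 -b-> p4 -a-> p6 -b-> p4 -a-> p6 -b-> p4 -a-> p6 -a-> p2 -a-> p4

After x (step 8): p2. After xy (step 9): p4.
They differ (p2 ≠ p4), so y is not a cycle from the state after x; this split is not the one the pumping-lemma construction produces, and pumping y need not keep the string in L(D).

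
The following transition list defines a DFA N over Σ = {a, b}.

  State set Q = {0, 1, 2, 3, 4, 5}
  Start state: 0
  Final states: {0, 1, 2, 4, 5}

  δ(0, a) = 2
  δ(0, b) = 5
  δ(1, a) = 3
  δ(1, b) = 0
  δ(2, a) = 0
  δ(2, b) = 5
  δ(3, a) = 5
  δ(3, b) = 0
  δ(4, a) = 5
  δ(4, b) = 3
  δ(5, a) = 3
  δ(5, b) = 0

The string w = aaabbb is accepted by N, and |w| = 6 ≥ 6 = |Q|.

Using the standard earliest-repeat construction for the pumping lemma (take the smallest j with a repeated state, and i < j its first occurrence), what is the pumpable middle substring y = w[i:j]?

State sequence: 0 -a-> 2 -a-> 0 -a-> 2 -b-> 5 -b-> 0 -b-> 5
First repeat at step 2: 0 was already visited.

So i = 0, j = 2, giving x = w[0:0] = ε, y = w[0:2] = aa, z = w[2:6] = abbb.
Check: |xy| = 2 ≤ 6 and |y| = 2 ≥ 1. Reading y takes N from 0 back to 0, so every xyⁱz is accepted.

aa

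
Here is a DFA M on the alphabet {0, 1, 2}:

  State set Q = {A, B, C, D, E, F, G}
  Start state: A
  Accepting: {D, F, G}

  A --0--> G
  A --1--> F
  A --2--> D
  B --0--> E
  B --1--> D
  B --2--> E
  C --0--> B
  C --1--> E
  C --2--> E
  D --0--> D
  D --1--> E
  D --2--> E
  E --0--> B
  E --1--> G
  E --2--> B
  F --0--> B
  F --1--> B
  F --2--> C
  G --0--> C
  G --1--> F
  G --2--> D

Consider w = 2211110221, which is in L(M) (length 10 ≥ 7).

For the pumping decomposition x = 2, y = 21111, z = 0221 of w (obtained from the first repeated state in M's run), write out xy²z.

221111211110221

xy^2z = 2·21111·21111·0221 = 221111211110221.
Reading y = 21111 takes M from D back to D, so after x·y·y the machine is still in D, and z then leads to the accepting state D. Hence 221111211110221 ∈ L(M).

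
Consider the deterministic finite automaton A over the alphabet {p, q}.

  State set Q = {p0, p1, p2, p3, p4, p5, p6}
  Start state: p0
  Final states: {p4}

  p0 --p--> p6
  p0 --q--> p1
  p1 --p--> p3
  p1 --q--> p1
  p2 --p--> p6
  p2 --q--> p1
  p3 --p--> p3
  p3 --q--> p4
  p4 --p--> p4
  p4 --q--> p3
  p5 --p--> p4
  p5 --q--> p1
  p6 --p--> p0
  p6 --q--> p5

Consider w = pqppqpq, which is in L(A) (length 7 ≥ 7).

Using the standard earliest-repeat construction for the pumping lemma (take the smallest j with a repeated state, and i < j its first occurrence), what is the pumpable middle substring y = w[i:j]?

p

Run of A on w = p q p p q p q:
  step 0: p0  (start)
  step 1: p6  (read p: p0→p6)
  step 2: p5  (read q: p6→p5)
  step 3: p4  (read p: p5→p4)
  step 4: p4  (read p: p4→p4)   ← first repeat (p4 seen earlier)
  step 5: p3  (read q: p4→p3)
  step 6: p3  (read p: p3→p3)
  step 7: p4  (read q: p3→p4)

So i = 3, j = 4, giving x = w[0:3] = pqp, y = w[3:4] = p, z = w[4:7] = qpq.
Check: |xy| = 4 ≤ 7 and |y| = 1 ≥ 1. Reading y takes A from p4 back to p4, so every xyⁱz is accepted.
Pumping length from the standard proof: p = 7 (the number of states). The repeated state found above gives |xy| = j ≤ 7 and |y| = j − i ≥ 1.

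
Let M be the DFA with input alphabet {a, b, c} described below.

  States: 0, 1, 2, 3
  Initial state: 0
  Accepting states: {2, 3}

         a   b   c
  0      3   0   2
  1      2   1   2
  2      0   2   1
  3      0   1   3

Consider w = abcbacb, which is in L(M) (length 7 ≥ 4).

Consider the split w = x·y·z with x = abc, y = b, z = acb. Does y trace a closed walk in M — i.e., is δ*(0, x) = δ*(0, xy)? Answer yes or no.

yes

Run of M on the first 4 characters of w = a b c b:
  step 0: 0  (start)
  step 1: 3  (read a: 0→3)
  step 2: 1  (read b: 3→1)
  step 3: 2  (read c: 1→2)
  step 4: 2  (read b: 2→2)

After x (step 3): 2. After xy (step 4): 2.
They match, so y = b drives M around a cycle from 2 back to itself; pumping y any number of times keeps M in 2 before reading z, and xyⁱz ∈ L(M) for every i ≥ 0.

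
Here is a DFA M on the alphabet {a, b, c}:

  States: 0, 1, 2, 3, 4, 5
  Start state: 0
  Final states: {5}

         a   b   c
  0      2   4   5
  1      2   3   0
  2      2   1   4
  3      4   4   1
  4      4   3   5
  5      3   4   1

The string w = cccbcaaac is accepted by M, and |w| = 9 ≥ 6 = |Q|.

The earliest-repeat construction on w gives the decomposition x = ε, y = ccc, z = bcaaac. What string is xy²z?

xy^2z = ε·ccc·ccc·bcaaac = ccccccbcaaac.
Reading y = ccc takes M from 0 back to 0, so after x·y·y the machine is still in 0, and z then leads to the accepting state 5. Hence ccccccbcaaac ∈ L(M).

ccccccbcaaac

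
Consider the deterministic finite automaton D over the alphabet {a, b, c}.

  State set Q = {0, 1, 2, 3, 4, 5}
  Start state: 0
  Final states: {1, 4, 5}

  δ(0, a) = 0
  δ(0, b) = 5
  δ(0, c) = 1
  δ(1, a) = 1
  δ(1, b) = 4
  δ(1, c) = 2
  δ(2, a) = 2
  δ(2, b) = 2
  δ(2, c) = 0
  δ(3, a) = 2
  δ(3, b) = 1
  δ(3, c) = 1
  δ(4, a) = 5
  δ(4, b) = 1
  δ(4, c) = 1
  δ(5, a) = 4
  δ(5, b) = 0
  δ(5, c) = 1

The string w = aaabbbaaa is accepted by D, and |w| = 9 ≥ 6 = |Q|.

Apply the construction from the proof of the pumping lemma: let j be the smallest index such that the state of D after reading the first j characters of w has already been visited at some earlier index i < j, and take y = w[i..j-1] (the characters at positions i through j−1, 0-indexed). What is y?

Run of D on w = a a a b b b a a a:
  step 0: 0  (start)
  step 1: 0  (read a: 0→0)   ← first repeat (0 seen earlier)
  step 2: 0  (read a: 0→0)
  step 3: 0  (read a: 0→0)
  step 4: 5  (read b: 0→5)
  step 5: 0  (read b: 5→0)
  step 6: 5  (read b: 0→5)
  step 7: 4  (read a: 5→4)
  step 8: 5  (read a: 4→5)
  step 9: 4  (read a: 5→4)

So i = 0, j = 1, giving x = w[0:0] = ε, y = w[0:1] = a, z = w[1:9] = aabbbaaa.
Check: |xy| = 1 ≤ 6 and |y| = 1 ≥ 1. Reading y takes D from 0 back to 0, so every xyⁱz is accepted.
The DFA has 6 states, so the proof of the pumping lemma guarantees a repeated state among the first 6+1 visited; the segment between the two visits is the pumpable y.

a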